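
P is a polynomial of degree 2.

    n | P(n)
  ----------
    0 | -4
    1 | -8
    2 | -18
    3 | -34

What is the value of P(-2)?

First differences: -4, -10, -16. Second differences: -6, -6.
Level-2 differences are constant, so P has degree 2.
Fitting a degree-2 polynomial gives P(n) = -3n² - n - 4.
Then P(-2) = -14.

-14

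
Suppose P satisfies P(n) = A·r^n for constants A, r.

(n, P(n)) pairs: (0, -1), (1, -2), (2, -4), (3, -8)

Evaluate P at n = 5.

Consecutive ratio: -2/(-1) = 2, and -4/(-2) = 2, so r = 2.
Then A·2^0 = -1 gives A = -1, and P(n) = -1·2^n.
P(5) = -1·2^5 = -32.

-32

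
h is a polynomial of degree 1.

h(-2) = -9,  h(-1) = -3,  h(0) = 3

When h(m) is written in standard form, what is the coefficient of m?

First differences: 6, 6.
Level-1 differences are constant, so h has degree 1.
Fitting a degree-1 polynomial gives h(m) = 6m + 3.
The coefficient of m is 6.

6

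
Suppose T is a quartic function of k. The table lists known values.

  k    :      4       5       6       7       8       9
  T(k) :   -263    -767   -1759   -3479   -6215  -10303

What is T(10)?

Write T(k) = ak^4 + bk³ + ck² + dk + e; the 6 given values yield a linear system in the 5 coefficients.
Solving, T(k) = -2k^4 + 4k³ - 2k² + 8k - 7.
Then T(10) = -16127.

-16127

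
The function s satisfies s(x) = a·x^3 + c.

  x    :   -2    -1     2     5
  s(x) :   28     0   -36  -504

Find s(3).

-112

From s(-2) = 28 and s(-1) = 0: -8a + c = 28 and -1a + c = 0.
Subtracting: 7a = -28, so a = -4; then c = 28 − (-4)·(-8) = -4.
So s(x) = -4x³ − 4, and s(3) = -112.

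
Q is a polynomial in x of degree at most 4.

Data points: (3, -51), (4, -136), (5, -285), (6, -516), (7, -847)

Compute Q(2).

Write Q(x) = ax^4 + bx³ + cx² + dx + e; the 5 given values yield a linear system in the 5 coefficients.
Solving, the leading coefficient vanishes, and Q(x) = -3x³ + 4x² - 2x.
Then Q(2) = -12.

-12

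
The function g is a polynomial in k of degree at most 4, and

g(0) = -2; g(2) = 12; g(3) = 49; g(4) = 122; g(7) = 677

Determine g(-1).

Write g(k) = ak^4 + bk³ + ck² + dk + e; the 5 given values yield a linear system in the 5 coefficients.
Solving, the leading coefficient vanishes, and g(k) = 2k³ - k - 2.
Then g(-1) = -3.

-3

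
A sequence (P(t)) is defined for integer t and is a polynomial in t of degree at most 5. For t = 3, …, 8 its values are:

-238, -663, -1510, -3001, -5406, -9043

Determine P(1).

First differences: -425, -847, -1491, -2405, -3637. Second differences: -422, -644, -914, -1232. Third differences: -222, -270, -318. Fourth differences: -48, -48.
Level-4 differences are constant, so P has degree 4.
Fitting a degree-4 polynomial gives P(t) = -2t^4 - t³ - 5t² - 3t + 5.
Then P(1) = -6.

-6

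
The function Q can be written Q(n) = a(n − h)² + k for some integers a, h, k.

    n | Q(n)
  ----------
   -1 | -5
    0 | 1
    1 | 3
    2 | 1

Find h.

First differences 6, 2, -2; second difference -4 = 2a, so a = -2.
Expanding, the n-coefficient is −2ah = 4h; matching it to the data gives h = 1, and then k = 3.
So Q(n) = -2(n − 1)² + 3.
Hence h = 1.

1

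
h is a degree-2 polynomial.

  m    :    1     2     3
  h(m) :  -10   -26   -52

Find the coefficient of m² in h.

Write h(m) = am² + bm + c; the 3 given values yield a linear system in the 3 coefficients.
Solving, h(m) = -5m² - m - 4.
The coefficient of m² is -5.

-5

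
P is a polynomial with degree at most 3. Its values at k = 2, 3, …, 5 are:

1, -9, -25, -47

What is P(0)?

First differences: -10, -16, -22. Second differences: -6, -6.
Level-2 differences are constant, so P has degree 2.
Fitting a degree-2 polynomial gives P(k) = -3k² + 5k + 3.
Then P(0) = 3.

3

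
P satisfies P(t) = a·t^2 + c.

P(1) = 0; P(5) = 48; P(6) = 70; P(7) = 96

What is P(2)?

6

From P(1) = 0 and P(5) = 48: 1a + c = 0 and 25a + c = 48.
Subtracting: 24a = 48, so a = 2; then c = 0 − 2·1 = -2.
So P(t) = 2t² − 2, and P(2) = 6.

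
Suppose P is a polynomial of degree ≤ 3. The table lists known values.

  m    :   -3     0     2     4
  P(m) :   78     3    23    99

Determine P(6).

231

Write P(m) = am³ + bm² + cm + d; the 4 given values yield a linear system in the 4 coefficients.
Solving, the leading coefficient vanishes, and P(m) = 7m² - 4m + 3.
Then P(6) = 231.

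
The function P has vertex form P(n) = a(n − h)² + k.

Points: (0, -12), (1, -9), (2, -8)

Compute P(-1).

-17

First differences 3, 1; second difference -2 = 2a, so a = -1.
Expanding, the n-coefficient is −2ah = 2h; matching it to the data gives h = 2, and then k = -8.
So P(n) = -1(n − 2)² − 8.
P(-1) = -1·(-3)² − 8 = -17.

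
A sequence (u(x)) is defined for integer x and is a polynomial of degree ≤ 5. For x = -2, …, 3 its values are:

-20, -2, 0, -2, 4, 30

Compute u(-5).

-290

First differences: 18, 2, -2, 6, 26. Second differences: -16, -4, 8, 20. Third differences: 12, 12, 12.
Level-3 differences are constant, so u has degree 3.
Fitting a degree-3 polynomial gives u(x) = 2x³ - 2x² - 2x.
Then u(-5) = -290.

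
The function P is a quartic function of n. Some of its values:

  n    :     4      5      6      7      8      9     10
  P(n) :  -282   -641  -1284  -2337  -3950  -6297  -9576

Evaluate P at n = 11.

-14009

First differences: -359, -643, -1053, -1613, -2347, -3279. Second differences: -284, -410, -560, -734, -932. Third differences: -126, -150, -174, -198. Fourth differences: -24, -24, -24.
Level-4 differences are constant, so P has degree 4.
Fitting a degree-4 polynomial gives P(n) = -n^4 + n³ - 6n² + 3n - 6.
Then P(11) = -14009.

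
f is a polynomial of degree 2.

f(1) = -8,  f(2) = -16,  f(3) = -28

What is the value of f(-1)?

Write f(x) = ax² + bx + c; the 3 given values yield a linear system in the 3 coefficients.
Solving, f(x) = -2x² - 2x - 4.
Then f(-1) = -4.

-4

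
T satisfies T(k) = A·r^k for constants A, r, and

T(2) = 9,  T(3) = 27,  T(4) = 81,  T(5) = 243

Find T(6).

Consecutive ratio: 27/9 = 3, and 81/27 = 3, so r = 3.
Then A·3^2 = 9 gives A = 1, and T(k) = 1·3^k.
T(6) = 1·3^6 = 729.

729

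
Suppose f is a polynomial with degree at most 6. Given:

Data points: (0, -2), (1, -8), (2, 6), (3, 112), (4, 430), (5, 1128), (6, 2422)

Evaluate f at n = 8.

7902

First differences: -6, 14, 106, 318, 698, 1294. Second differences: 20, 92, 212, 380, 596. Third differences: 72, 120, 168, 216. Fourth differences: 48, 48, 48.
Level-4 differences are constant, so f has degree 4.
Fitting a degree-4 polynomial gives f(n) = 2n^4 - 4n² - 4n - 2.
Then f(8) = 7902.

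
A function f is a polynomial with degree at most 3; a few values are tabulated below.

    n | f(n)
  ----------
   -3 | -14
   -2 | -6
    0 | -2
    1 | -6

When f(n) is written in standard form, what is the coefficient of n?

-2

Write f(n) = an³ + bn² + cn + d; the 4 given values yield a linear system in the 4 coefficients.
Solving, the leading coefficient vanishes, and f(n) = -2n² - 2n - 2.
The coefficient of n is -2.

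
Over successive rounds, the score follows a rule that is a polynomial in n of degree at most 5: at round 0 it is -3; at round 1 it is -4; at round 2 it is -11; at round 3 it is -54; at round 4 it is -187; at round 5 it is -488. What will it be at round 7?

-2026

Write the value at n as T(n).
First differences: -1, -7, -43, -133, -301. Second differences: -6, -36, -90, -168. Third differences: -30, -54, -78. Fourth differences: -24, -24.
Level-4 differences are constant, so T has degree 4.
Fitting a degree-4 polynomial gives T(n) = -n^4 + n³ + n² - 2n - 3.
Then T(7) = -2026.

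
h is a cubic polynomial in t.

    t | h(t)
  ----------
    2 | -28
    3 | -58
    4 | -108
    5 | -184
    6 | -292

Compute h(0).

-4

First differences: -30, -50, -76, -108. Second differences: -20, -26, -32. Third differences: -6, -6.
Level-3 differences are constant, so h has degree 3.
Fitting a degree-3 polynomial gives h(t) = -t³ - t² - 6t - 4.
Then h(0) = -4.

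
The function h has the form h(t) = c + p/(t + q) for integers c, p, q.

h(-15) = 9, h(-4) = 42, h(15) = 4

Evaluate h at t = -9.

(h(t) − c)(t + q) = p for each data point; the three points give a linear system in c and q, then p follows.
Solving: c = 6, q = 3, p = -36, so h(t) = 6 − 36/(t + 3).
Then h(-9) = 6 − 36/(-6) = 12.

12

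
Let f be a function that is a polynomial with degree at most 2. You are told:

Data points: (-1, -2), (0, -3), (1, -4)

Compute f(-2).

First differences: -1, -1.
Level-1 differences are constant, so f has degree 1.
Fitting a degree-1 polynomial gives f(m) = -m - 3.
Then f(-2) = -1.

-1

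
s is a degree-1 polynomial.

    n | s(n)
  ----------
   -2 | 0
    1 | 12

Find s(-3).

-4

Write s(n) = an + b; the 2 given values yield a linear system in the 2 coefficients.
Solving, s(n) = 4n + 8.
Then s(-3) = -4.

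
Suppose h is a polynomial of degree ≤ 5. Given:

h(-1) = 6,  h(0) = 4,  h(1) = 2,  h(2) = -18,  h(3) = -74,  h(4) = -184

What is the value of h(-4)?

192

First differences: -2, -2, -20, -56, -110. Second differences: 0, -18, -36, -54. Third differences: -18, -18, -18.
Level-3 differences are constant, so h has degree 3.
Fitting a degree-3 polynomial gives h(t) = -3t³ + t + 4.
Then h(-4) = 192.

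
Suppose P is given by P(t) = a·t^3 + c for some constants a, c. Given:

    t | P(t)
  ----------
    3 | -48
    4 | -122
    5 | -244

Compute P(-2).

From P(3) = -48 and P(4) = -122: 27a + c = -48 and 64a + c = -122.
Subtracting: 37a = -74, so a = -2; then c = -48 − (-2)·27 = 6.
So P(t) = -2t³ + 6, and P(-2) = 22.

22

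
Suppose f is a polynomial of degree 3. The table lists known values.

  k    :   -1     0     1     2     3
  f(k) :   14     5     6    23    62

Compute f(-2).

Write f(k) = ak³ + bk² + ck + d; the 5 given values yield a linear system in the 4 coefficients.
Solving, f(k) = k³ + 5k² - 5k + 5.
Then f(-2) = 27.

27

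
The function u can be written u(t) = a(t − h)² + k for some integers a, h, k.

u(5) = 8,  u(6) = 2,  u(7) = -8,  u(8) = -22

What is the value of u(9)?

First differences -6, -10, -14; second difference -4 = 2a, so a = -2.
Expanding, the t-coefficient is −2ah = 4h; matching it to the data gives h = 4, and then k = 10.
So u(t) = -2(t − 4)² + 10.
u(9) = -2·5² + 10 = -40.

-40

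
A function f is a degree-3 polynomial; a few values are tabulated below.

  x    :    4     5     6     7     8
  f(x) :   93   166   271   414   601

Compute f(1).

First differences: 73, 105, 143, 187. Second differences: 32, 38, 44. Third differences: 6, 6.
Level-3 differences are constant, so f has degree 3.
Fitting a degree-3 polynomial gives f(x) = x³ + x² + 3x + 1.
Then f(1) = 6.

6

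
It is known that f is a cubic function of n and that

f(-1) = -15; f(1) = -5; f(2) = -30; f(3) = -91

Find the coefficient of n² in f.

-6

Write f(n) = an³ + bn² + cn + d; the 4 given values yield a linear system in the 4 coefficients.
Solving, f(n) = -2n³ - 6n² + 7n - 4.
The coefficient of n² is -6.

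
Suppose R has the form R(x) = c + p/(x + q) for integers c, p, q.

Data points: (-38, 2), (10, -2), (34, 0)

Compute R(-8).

7

(R(x) − c)(x + q) = p for each data point; the three points give a linear system in c and q, then p follows.
Solving: c = 1, q = 2, p = -36, so R(x) = 1 − 36/(x + 2).
Then R(-8) = 1 − 36/(-6) = 7.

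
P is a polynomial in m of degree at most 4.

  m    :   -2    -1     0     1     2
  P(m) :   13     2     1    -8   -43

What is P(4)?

Write P(m) = am^4 + bm³ + cm² + dm + e; the 5 given values yield a linear system in the 5 coefficients.
Solving, the leading coefficient vanishes, and P(m) = -3m³ - 4m² - 2m + 1.
Then P(4) = -263.

-263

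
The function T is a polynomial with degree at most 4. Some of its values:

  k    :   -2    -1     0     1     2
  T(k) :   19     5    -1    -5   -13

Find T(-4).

Write T(k) = ak^4 + bk³ + ck² + dk + e; the 5 given values yield a linear system in the 5 coefficients.
Solving, the leading coefficient vanishes, and T(k) = -k³ + k² - 4k - 1.
Then T(-4) = 95.

95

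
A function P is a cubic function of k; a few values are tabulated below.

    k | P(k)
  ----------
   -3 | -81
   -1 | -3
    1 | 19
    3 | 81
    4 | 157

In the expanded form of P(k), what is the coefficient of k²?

Write P(k) = ak³ + bk² + ck + d; the 5 given values yield a linear system in the 4 coefficients.
Solving, P(k) = 2k³ - k² + 9k + 9.
The coefficient of k² is -1.

-1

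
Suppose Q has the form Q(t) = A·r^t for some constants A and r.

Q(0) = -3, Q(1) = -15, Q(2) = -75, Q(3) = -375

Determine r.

5

Consecutive ratio: -15/(-3) = 5, and -75/(-15) = 5, so r = 5.
Then A·5^0 = -3 gives A = -3, and Q(t) = -3·5^t.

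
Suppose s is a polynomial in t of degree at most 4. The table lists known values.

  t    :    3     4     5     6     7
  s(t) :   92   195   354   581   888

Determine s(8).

First differences: 103, 159, 227, 307. Second differences: 56, 68, 80. Third differences: 12, 12.
Level-3 differences are constant, so s has degree 3.
Extending the table by one column gives the next first difference 399, so s(8) = 888 + 399 = 1287.

1287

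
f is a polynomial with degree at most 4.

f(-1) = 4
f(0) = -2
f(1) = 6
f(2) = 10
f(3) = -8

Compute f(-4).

286

First differences: -6, 8, 4, -18. Second differences: 14, -4, -22. Third differences: -18, -18.
Level-3 differences are constant, so f has degree 3.
Fitting a degree-3 polynomial gives f(m) = -3m³ + 7m² + 4m - 2.
Then f(-4) = 286.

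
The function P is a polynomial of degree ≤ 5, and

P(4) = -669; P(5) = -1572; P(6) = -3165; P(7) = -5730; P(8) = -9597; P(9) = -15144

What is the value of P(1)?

0

Write P(m) = am^5 + bm^4 + cm³ + dm² + em + p; the 6 given values yield a linear system in the 6 coefficients.
Solving, the leading coefficient vanishes, and P(m) = -2m^4 - 3m³ + 2m² + 3.
Then P(1) = 0.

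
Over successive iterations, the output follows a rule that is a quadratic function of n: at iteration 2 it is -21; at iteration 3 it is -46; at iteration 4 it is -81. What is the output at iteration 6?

Write the value at n as g(n).
Write g(n) = an² + bn + c; the 3 given values yield a linear system in the 3 coefficients.
Solving, g(n) = -5n² - 1.
Then g(6) = -181.

-181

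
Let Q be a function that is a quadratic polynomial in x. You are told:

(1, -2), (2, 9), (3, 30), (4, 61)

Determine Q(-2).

First differences: 11, 21, 31. Second differences: 10, 10.
Level-2 differences are constant, so Q has degree 2.
Fitting a degree-2 polynomial gives Q(x) = 5x² - 4x - 3.
Then Q(-2) = 25.

25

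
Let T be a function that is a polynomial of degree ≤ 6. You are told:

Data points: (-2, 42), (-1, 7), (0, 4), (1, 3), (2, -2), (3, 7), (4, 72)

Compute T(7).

First differences: -35, -3, -1, -5, 9, 65. Second differences: 32, 2, -4, 14, 56. Third differences: -30, -6, 18, 42. Fourth differences: 24, 24, 24.
Level-4 differences are constant, so T has degree 4.
Fitting a degree-4 polynomial gives T(k) = k^4 - 3k³ + k + 4.
Then T(7) = 1383.

1383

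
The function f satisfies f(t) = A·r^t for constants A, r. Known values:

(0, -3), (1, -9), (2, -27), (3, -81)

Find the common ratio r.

Consecutive ratio: -9/(-3) = 3, and -27/(-9) = 3, so r = 3.
Then A·3^0 = -3 gives A = -3, and f(t) = -3·3^t.

3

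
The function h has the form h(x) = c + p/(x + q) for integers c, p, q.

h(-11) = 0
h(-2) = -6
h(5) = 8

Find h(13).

4

(h(x) − c)(x + q) = p for each data point; the three points give a linear system in c and q, then p follows.
Solving: c = 2, q = -1, p = 24, so h(x) = 2 + 24/(x − 1).
Then h(13) = 2 + 24/12 = 4.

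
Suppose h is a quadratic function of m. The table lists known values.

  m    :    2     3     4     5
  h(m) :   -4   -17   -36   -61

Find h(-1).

-1

First differences: -13, -19, -25. Second differences: -6, -6.
Level-2 differences are constant, so h has degree 2.
Fitting a degree-2 polynomial gives h(m) = -3m² + 2m + 4.
Then h(-1) = -1.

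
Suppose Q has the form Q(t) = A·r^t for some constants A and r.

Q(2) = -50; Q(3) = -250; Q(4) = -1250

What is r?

5

Consecutive ratio: -250/(-50) = 5, and -1250/(-250) = 5, so r = 5.
Then A·5^2 = -50 gives A = -2, and Q(t) = -2·5^t.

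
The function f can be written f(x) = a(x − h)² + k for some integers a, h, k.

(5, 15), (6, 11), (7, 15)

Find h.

6

First differences -4, 4; second difference 8 = 2a, so a = 4.
Expanding, the x-coefficient is −2ah = -8h; matching it to the data gives h = 6, and then k = 11.
So f(x) = 4(x − 6)² + 11.
Hence h = 6.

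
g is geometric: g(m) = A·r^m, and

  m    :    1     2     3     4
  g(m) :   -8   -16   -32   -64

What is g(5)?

-128

Consecutive ratio: -16/(-8) = 2, and -32/(-16) = 2, so r = 2.
Then A·2^1 = -8 gives A = -4, and g(m) = -4·2^m.
g(5) = -4·2^5 = -128.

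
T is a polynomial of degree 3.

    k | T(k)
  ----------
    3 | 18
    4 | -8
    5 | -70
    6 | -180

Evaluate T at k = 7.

-350

Write T(k) = ak³ + bk² + ck + d; the 4 given values yield a linear system in the 4 coefficients.
Solving, T(k) = -2k³ + 6k² + 6k.
Then T(7) = -350.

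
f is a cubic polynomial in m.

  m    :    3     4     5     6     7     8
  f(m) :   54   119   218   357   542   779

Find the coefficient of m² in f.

5

Write f(m) = am³ + bm² + cm + d; the 6 given values yield a linear system in the 4 coefficients.
Solving, f(m) = m³ + 5m² - 7m + 3.
The coefficient of m² is 5.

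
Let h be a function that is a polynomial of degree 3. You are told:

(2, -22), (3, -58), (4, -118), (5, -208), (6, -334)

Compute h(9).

-988

First differences: -36, -60, -90, -126. Second differences: -24, -30, -36. Third differences: -6, -6.
Level-3 differences are constant, so h has degree 3.
Fitting a degree-3 polynomial gives h(k) = -k³ - 3k² - 2k + 2.
Then h(9) = -988.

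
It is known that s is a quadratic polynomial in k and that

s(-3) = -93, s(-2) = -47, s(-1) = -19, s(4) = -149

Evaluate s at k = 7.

-443

Write s(k) = ak² + bk + c; the 4 given values yield a linear system in the 3 coefficients.
Solving, s(k) = -9k² + k - 9.
Then s(7) = -443.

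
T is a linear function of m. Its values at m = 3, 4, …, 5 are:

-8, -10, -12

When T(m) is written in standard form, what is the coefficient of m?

Write T(m) = am + b; the 3 given values yield a linear system in the 2 coefficients.
Solving, T(m) = -2m - 2.
The coefficient of m is -2.

-2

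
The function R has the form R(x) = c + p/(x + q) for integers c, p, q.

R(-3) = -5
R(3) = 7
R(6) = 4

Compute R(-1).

(R(x) − c)(x + q) = p for each data point; the three points give a linear system in c and q, then p follows.
Solving: c = 1, q = 0, p = 18, so R(x) = 1 + 18/(x + 0).
Then R(-1) = 1 + 18/(-1) = -17.

-17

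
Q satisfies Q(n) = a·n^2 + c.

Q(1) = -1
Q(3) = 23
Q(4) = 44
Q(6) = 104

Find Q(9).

From Q(1) = -1 and Q(3) = 23: 1a + c = -1 and 9a + c = 23.
Subtracting: 8a = 24, so a = 3; then c = -1 − 3·1 = -4.
So Q(n) = 3n² − 4, and Q(9) = 239.

239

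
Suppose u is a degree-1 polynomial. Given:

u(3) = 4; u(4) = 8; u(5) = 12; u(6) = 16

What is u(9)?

28

First differences: 4, 4, 4.
Level-1 differences are constant, so u has degree 1.
Fitting a degree-1 polynomial gives u(x) = 4x - 8.
Then u(9) = 28.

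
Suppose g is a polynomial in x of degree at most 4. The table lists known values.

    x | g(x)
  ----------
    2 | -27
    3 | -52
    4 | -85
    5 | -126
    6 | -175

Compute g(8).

First differences: -25, -33, -41, -49. Second differences: -8, -8, -8.
Level-2 differences are constant, so g has degree 2.
Fitting a degree-2 polynomial gives g(x) = -4x² - 5x - 1.
Then g(8) = -297.

-297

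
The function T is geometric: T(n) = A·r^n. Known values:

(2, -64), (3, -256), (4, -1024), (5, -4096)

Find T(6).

-16384

Consecutive ratio: -256/(-64) = 4, and -1024/(-256) = 4, so r = 4.
Then A·4^2 = -64 gives A = -4, and T(n) = -4·4^n.
T(6) = -4·4^6 = -16384.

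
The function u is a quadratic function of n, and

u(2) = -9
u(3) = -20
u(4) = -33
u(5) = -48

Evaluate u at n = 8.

-105

First differences: -11, -13, -15. Second differences: -2, -2.
Level-2 differences are constant, so u has degree 2.
Fitting a degree-2 polynomial gives u(n) = -n² - 6n + 7.
Then u(8) = -105.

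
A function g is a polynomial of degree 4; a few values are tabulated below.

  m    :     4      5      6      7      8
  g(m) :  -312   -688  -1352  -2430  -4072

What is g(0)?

-8

Write g(m) = am^4 + bm³ + cm² + dm + e; the 5 given values yield a linear system in the 5 coefficients.
Solving, g(m) = -m^4 + m³ - 8m² + 4m - 8.
The constant term is g(0) = -8.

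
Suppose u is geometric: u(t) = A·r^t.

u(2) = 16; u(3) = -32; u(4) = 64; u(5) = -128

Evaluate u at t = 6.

Consecutive ratio: -32/16 = -2, and 64/(-32) = -2, so r = -2.
Then A·(-2)^2 = 16 gives A = 4, and u(t) = 4·(-2)^t.
u(6) = 4·(-2)^6 = 256.

256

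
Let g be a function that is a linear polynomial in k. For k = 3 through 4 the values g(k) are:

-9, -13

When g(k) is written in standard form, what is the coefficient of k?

Write g(k) = ak + b; the 2 given values yield a linear system in the 2 coefficients.
Solving, g(k) = -4k + 3.
The coefficient of k is -4.

-4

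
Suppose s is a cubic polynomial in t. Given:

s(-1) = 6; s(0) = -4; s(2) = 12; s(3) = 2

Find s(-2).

52

Write s(t) = at³ + bt² + ct + d; the 4 given values yield a linear system in the 4 coefficients.
Solving, s(t) = -3t³ + 9t² + 2t - 4.
Then s(-2) = 52.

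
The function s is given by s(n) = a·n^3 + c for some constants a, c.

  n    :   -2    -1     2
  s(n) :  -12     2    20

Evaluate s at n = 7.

From s(-2) = -12 and s(-1) = 2: -8a + c = -12 and -1a + c = 2.
Subtracting: 7a = 14, so a = 2; then c = -12 − 2·(-8) = 4.
So s(n) = 2n³ + 4, and s(7) = 690.

690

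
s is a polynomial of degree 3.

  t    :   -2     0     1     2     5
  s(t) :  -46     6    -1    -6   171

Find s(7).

Write s(t) = at³ + bt² + ct + d; the 5 given values yield a linear system in the 4 coefficients.
Solving, s(t) = 3t³ - 8t² - 2t + 6.
Then s(7) = 629.

629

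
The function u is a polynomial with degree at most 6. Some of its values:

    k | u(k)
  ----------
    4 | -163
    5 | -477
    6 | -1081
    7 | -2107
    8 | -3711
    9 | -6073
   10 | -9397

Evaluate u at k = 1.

-1

First differences: -314, -604, -1026, -1604, -2362, -3324. Second differences: -290, -422, -578, -758, -962. Third differences: -132, -156, -180, -204. Fourth differences: -24, -24, -24.
Level-4 differences are constant, so u has degree 4.
Fitting a degree-4 polynomial gives u(k) = -k^4 + 6k² + k - 7.
Then u(1) = -1.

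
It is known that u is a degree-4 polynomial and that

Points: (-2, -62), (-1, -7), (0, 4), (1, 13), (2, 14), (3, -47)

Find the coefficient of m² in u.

1

First differences: 55, 11, 9, 1, -61. Second differences: -44, -2, -8, -62. Third differences: 42, -6, -54. Fourth differences: -48, -48.
Level-4 differences are constant, so u has degree 4.
Fitting a degree-4 polynomial gives u(m) = -2m^4 + 3m³ + m² + 7m + 4.
The coefficient of m² is 1.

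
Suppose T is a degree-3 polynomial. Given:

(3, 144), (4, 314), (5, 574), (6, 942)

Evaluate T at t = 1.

2

Write T(t) = at³ + bt² + ct + d; the 4 given values yield a linear system in the 4 coefficients.
Solving, T(t) = 3t³ + 9t² - 4t - 6.
Then T(1) = 2.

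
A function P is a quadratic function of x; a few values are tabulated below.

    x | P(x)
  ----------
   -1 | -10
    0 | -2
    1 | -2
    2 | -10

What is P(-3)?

First differences: 8, 0, -8. Second differences: -8, -8.
Level-2 differences are constant, so P has degree 2.
Fitting a degree-2 polynomial gives P(x) = -4x² + 4x - 2.
Then P(-3) = -50.

-50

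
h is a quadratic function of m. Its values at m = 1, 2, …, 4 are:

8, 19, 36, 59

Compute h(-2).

First differences: 11, 17, 23. Second differences: 6, 6.
Level-2 differences are constant, so h has degree 2.
Fitting a degree-2 polynomial gives h(m) = 3m² + 2m + 3.
Then h(-2) = 11.

11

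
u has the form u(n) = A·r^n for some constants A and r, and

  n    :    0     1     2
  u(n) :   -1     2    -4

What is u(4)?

Consecutive ratio: 2/(-1) = -2, and -4/2 = -2, so r = -2.
Then A·(-2)^0 = -1 gives A = -1, and u(n) = -1·(-2)^n.
u(4) = -1·(-2)^4 = -16.

-16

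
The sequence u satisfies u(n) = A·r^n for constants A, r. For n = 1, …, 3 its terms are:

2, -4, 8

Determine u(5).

32

Consecutive ratio: -4/2 = -2, and 8/(-4) = -2, so r = -2.
Then A·(-2)^1 = 2 gives A = -1, and u(n) = -1·(-2)^n.
u(5) = -1·(-2)^5 = 32.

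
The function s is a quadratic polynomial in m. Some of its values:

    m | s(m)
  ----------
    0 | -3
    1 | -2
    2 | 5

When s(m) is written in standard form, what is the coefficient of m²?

Write s(m) = am² + bm + c; the 3 given values yield a linear system in the 3 coefficients.
Solving, s(m) = 3m² - 2m - 3.
The coefficient of m² is 3.

3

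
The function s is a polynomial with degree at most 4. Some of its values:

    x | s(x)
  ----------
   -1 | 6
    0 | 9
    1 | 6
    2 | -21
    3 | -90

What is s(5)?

First differences: 3, -3, -27, -69. Second differences: -6, -24, -42. Third differences: -18, -18.
Level-3 differences are constant, so s has degree 3.
Fitting a degree-3 polynomial gives s(x) = -3x³ - 3x² + 3x + 9.
Then s(5) = -426.

-426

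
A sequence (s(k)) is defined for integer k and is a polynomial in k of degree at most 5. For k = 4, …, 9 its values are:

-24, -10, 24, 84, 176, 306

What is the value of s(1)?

First differences: 14, 34, 60, 92, 130. Second differences: 20, 26, 32, 38. Third differences: 6, 6, 6.
Level-3 differences are constant, so s has degree 3.
Fitting a degree-3 polynomial gives s(k) = k³ - 5k² - 2k.
Then s(1) = -6.

-6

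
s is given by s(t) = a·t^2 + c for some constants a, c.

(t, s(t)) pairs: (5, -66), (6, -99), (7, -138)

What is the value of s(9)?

-234

From s(5) = -66 and s(6) = -99: 25a + c = -66 and 36a + c = -99.
Subtracting: 11a = -33, so a = -3; then c = -66 − (-3)·25 = 9.
So s(t) = -3t² + 9, and s(9) = -234.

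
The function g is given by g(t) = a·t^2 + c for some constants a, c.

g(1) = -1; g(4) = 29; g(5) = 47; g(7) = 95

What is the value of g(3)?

From g(1) = -1 and g(4) = 29: 1a + c = -1 and 16a + c = 29.
Subtracting: 15a = 30, so a = 2; then c = -1 − 2·1 = -3.
So g(t) = 2t² − 3, and g(3) = 15.

15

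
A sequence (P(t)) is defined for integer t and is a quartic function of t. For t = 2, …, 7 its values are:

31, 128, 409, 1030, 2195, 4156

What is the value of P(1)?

First differences: 97, 281, 621, 1165, 1961. Second differences: 184, 340, 544, 796. Third differences: 156, 204, 252. Fourth differences: 48, 48.
Level-4 differences are constant, so P has degree 4.
Fitting a degree-4 polynomial gives P(t) = 2t^4 - 2t³ + 5t + 5.
Then P(1) = 10.

10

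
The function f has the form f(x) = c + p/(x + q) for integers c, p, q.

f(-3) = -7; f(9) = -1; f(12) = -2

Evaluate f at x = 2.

-22

(f(x) − c)(x + q) = p for each data point; the three points give a linear system in c and q, then p follows.
Solving: c = -4, q = -3, p = 18, so f(x) = -4 + 18/(x − 3).
Then f(2) = -4 + 18/(-1) = -22.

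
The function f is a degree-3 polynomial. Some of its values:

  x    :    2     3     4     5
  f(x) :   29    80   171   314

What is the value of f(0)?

Write f(x) = ax³ + bx² + cx + d; the 4 given values yield a linear system in the 4 coefficients.
Solving, f(x) = 2x³ + 2x² + 3x - 1.
Then f(0) = -1.

-1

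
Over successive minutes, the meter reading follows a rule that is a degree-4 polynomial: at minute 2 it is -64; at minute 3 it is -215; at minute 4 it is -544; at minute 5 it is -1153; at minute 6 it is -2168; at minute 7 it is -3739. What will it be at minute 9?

-9269

Write the value at k as h(k).
First differences: -151, -329, -609, -1015, -1571. Second differences: -178, -280, -406, -556. Third differences: -102, -126, -150. Fourth differences: -24, -24.
Level-4 differences are constant, so h has degree 4.
Fitting a degree-4 polynomial gives h(k) = -k^4 - 3k³ - 7k² + 6k - 8.
Then h(9) = -9269.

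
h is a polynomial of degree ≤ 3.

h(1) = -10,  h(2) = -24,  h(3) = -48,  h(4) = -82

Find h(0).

Write h(k) = ak³ + bk² + ck + d; the 4 given values yield a linear system in the 4 coefficients.
Solving, the leading coefficient vanishes, and h(k) = -5k² + k - 6.
Then h(0) = -6.

-6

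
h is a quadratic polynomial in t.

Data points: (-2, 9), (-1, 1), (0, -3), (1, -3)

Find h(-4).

37

First differences: -8, -4, 0. Second differences: 4, 4.
Level-2 differences are constant, so h has degree 2.
Fitting a degree-2 polynomial gives h(t) = 2t² - 2t - 3.
Then h(-4) = 37.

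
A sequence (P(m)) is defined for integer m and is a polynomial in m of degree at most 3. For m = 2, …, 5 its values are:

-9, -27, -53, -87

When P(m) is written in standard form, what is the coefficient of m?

2

First differences: -18, -26, -34. Second differences: -8, -8.
Level-2 differences are constant, so P has degree 2.
Fitting a degree-2 polynomial gives P(m) = -4m² + 2m + 3.
The coefficient of m is 2.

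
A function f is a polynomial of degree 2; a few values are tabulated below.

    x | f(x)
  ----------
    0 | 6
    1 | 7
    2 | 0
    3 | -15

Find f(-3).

-45

Write f(x) = ax² + bx + c; the 4 given values yield a linear system in the 3 coefficients.
Solving, f(x) = -4x² + 5x + 6.
Then f(-3) = -45.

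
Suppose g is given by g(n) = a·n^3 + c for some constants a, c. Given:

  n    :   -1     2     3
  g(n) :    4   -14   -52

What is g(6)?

-430

From g(-1) = 4 and g(2) = -14: -1a + c = 4 and 8a + c = -14.
Subtracting: 9a = -18, so a = -2; then c = 4 − (-2)·(-1) = 2.
So g(n) = -2n³ + 2, and g(6) = -430.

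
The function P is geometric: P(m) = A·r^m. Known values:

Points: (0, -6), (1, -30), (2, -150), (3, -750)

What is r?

5

Consecutive ratio: -30/(-6) = 5, and -150/(-30) = 5, so r = 5.
Then A·5^0 = -6 gives A = -6, and P(m) = -6·5^m.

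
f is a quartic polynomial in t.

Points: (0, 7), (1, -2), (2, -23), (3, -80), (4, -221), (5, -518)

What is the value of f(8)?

Write f(t) = at^4 + bt³ + ct² + dt + e; the 6 given values yield a linear system in the 5 coefficients.
Solving, f(t) = -t^4 + 2t³ - 5t² - 5t + 7.
Then f(8) = -3425.

-3425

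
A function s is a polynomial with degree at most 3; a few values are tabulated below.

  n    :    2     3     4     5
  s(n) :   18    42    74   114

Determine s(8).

Write s(n) = an³ + bn² + cn + d; the 4 given values yield a linear system in the 4 coefficients.
Solving, the leading coefficient vanishes, and s(n) = 4n² + 4n - 6.
Then s(8) = 282.

282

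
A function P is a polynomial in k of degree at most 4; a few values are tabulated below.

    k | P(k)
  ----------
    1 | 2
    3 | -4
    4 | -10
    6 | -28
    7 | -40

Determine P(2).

Write P(k) = ak^4 + bk³ + ck² + dk + e; the 5 given values yield a linear system in the 5 coefficients.
Solving, the top 2 coefficients vanish, and P(k) = -k² + k + 2.
Then P(2) = 0.

0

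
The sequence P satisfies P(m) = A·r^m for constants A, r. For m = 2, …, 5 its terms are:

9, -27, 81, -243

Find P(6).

729

Consecutive ratio: -27/9 = -3, and 81/(-27) = -3, so r = -3.
Then A·(-3)^2 = 9 gives A = 1, and P(m) = 1·(-3)^m.
P(6) = 1·(-3)^6 = 729.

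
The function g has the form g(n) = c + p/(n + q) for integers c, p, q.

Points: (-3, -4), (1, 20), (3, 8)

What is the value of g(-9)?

0

(g(n) − c)(n + q) = p for each data point; the three points give a linear system in c and q, then p follows.
Solving: c = 2, q = 0, p = 18, so g(n) = 2 + 18/(n + 0).
Then g(-9) = 2 + 18/(-9) = 0.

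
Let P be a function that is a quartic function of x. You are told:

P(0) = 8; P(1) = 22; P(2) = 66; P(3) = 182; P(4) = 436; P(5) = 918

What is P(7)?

3046

First differences: 14, 44, 116, 254, 482. Second differences: 30, 72, 138, 228. Third differences: 42, 66, 90. Fourth differences: 24, 24.
Level-4 differences are constant, so P has degree 4.
Fitting a degree-4 polynomial gives P(x) = x^4 + x³ + 5x² + 7x + 8.
Then P(7) = 3046.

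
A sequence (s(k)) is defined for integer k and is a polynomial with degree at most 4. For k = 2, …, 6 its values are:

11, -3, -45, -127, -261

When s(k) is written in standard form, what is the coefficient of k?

First differences: -14, -42, -82, -134. Second differences: -28, -40, -52. Third differences: -12, -12.
Level-3 differences are constant, so s has degree 3.
Fitting a degree-3 polynomial gives s(k) = -2k³ + 4k² + 4k + 3.
The coefficient of k is 4.

4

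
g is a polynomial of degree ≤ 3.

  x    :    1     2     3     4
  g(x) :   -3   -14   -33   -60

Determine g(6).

-138

Write g(x) = ax³ + bx² + cx + d; the 4 given values yield a linear system in the 4 coefficients.
Solving, the leading coefficient vanishes, and g(x) = -4x² + x.
Then g(6) = -138.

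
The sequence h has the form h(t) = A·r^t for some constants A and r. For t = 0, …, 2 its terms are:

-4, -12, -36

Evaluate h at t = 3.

Consecutive ratio: -12/(-4) = 3, and -36/(-12) = 3, so r = 3.
Then A·3^0 = -4 gives A = -4, and h(t) = -4·3^t.
h(3) = -4·3^3 = -108.

-108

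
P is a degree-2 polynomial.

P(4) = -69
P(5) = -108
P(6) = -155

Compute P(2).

-15

Write P(k) = ak² + bk + c; the 3 given values yield a linear system in the 3 coefficients.
Solving, P(k) = -4k² - 3k + 7.
Then P(2) = -15.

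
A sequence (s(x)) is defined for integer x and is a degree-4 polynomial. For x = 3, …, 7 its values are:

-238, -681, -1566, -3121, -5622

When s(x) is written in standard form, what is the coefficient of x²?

-3

Write s(x) = ax^4 + bx³ + cx² + dx + e; the 5 given values yield a linear system in the 5 coefficients.
Solving, s(x) = -2x^4 - 2x³ - 3x² + 2x - 1.
The coefficient of x² is -3.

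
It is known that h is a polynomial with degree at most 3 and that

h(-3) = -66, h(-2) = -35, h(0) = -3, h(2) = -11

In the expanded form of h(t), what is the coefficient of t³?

0

Write h(t) = at³ + bt² + ct + d; the 4 given values yield a linear system in the 4 coefficients.
Solving, the leading coefficient vanishes, and h(t) = -5t² + 6t - 3.
The coefficient of t³ is 0.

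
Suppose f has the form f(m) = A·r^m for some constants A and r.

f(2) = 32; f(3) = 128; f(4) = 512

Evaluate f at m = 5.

2048

Consecutive ratio: 128/32 = 4, and 512/128 = 4, so r = 4.
Then A·4^2 = 32 gives A = 2, and f(m) = 2·4^m.
f(5) = 2·4^5 = 2048.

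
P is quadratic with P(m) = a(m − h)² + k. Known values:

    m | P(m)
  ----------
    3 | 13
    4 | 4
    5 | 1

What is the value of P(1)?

49

First differences -9, -3; second difference 6 = 2a, so a = 3.
Expanding, the m-coefficient is −2ah = -6h; matching it to the data gives h = 5, and then k = 1.
So P(m) = 3(m − 5)² + 1.
P(1) = 3·(-4)² + 1 = 49.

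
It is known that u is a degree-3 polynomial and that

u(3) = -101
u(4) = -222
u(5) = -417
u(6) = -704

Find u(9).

-2297

Write u(m) = am³ + bm² + cm + d; the 4 given values yield a linear system in the 4 coefficients.
Solving, u(m) = -3m³ - m² - 3m - 2.
Then u(9) = -2297.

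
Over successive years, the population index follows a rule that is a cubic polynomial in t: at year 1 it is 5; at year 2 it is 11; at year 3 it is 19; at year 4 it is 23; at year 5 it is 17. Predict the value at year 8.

Write the value at t as s(t).
First differences: 6, 8, 4, -6. Second differences: 2, -4, -10. Third differences: -6, -6.
Level-3 differences are constant, so s has degree 3.
Fitting a degree-3 polynomial gives s(t) = -t³ + 7t² - 8t + 7.
Then s(8) = -121.

-121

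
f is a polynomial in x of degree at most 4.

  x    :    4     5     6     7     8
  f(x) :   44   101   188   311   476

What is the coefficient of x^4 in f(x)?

0

Write f(x) = ax^4 + bx³ + cx² + dx + e; the 5 given values yield a linear system in the 5 coefficients.
Solving, the leading coefficient vanishes, and f(x) = x³ - 4x - 4.
The coefficient of x^4 is 0.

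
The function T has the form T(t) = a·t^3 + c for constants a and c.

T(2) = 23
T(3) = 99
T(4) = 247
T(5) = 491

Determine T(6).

From T(2) = 23 and T(3) = 99: 8a + c = 23 and 27a + c = 99.
Subtracting: 19a = 76, so a = 4; then c = 23 − 4·8 = -9.
So T(t) = 4t³ − 9, and T(6) = 855.

855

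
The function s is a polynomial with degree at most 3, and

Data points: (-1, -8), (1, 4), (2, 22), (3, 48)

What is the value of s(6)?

174

Write s(k) = ak³ + bk² + ck + d; the 4 given values yield a linear system in the 4 coefficients.
Solving, the leading coefficient vanishes, and s(k) = 4k² + 6k - 6.
Then s(6) = 174.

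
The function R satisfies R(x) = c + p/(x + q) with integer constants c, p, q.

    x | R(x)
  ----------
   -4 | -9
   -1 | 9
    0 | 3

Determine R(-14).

-4

(R(x) − c)(x + q) = p for each data point; the three points give a linear system in c and q, then p follows.
Solving: c = -3, q = 2, p = 12, so R(x) = -3 + 12/(x + 2).
Then R(-14) = -3 + 12/(-12) = -4.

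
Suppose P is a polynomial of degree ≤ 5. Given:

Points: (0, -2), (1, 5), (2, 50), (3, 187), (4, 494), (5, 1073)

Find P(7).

3575

First differences: 7, 45, 137, 307, 579. Second differences: 38, 92, 170, 272. Third differences: 54, 78, 102. Fourth differences: 24, 24.
Level-4 differences are constant, so P has degree 4.
Fitting a degree-4 polynomial gives P(x) = x^4 + 3x³ + 3x² - 2.
Then P(7) = 3575.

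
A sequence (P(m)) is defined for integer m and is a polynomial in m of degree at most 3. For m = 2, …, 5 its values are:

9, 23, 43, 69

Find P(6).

101

Write P(m) = am³ + bm² + cm + d; the 4 given values yield a linear system in the 4 coefficients.
Solving, the leading coefficient vanishes, and P(m) = 3m² - m - 1.
Then P(6) = 101.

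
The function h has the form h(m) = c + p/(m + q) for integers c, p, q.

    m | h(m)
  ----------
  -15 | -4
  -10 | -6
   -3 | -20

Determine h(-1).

(h(m) − c)(m + q) = p for each data point; the three points give a linear system in c and q, then p follows.
Solving: c = 0, q = 0, p = 60, so h(m) = 60/(m + 0).
Then h(-1) = 0 + 60/(-1) = -60.

-60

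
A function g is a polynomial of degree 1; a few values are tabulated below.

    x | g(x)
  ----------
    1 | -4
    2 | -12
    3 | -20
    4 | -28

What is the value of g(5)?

-36

Write g(x) = ax + b; the 4 given values yield a linear system in the 2 coefficients.
Solving, g(x) = -8x + 4.
Then g(5) = -36.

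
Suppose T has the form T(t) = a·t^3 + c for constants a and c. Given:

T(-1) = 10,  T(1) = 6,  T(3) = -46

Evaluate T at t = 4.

-120

From T(-1) = 10 and T(1) = 6: -1a + c = 10 and 1a + c = 6.
Subtracting: 2a = -4, so a = -2; then c = 10 − (-2)·(-1) = 8.
So T(t) = -2t³ + 8, and T(4) = -120.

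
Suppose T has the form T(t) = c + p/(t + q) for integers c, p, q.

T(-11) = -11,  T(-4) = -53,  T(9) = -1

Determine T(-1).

19

(T(t) − c)(t + q) = p for each data point; the three points give a linear system in c and q, then p follows.
Solving: c = -5, q = 3, p = 48, so T(t) = -5 + 48/(t + 3).
Then T(-1) = -5 + 48/2 = 19.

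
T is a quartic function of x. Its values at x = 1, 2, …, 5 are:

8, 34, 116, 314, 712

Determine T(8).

Write T(x) = ax^4 + bx³ + cx² + dx + e; the 5 given values yield a linear system in the 5 coefficients.
Solving, T(x) = x^4 + 3x² + 2x + 2.
Then T(8) = 4306.

4306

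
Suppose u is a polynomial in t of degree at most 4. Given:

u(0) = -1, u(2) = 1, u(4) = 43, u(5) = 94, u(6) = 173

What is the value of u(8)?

Write u(t) = at^4 + bt³ + ct² + dt + e; the 5 given values yield a linear system in the 5 coefficients.
Solving, the leading coefficient vanishes, and u(t) = t³ - t² - t - 1.
Then u(8) = 439.

439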